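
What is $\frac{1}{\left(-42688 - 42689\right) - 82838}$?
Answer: $- \frac{1}{168215} \approx -5.9448 \cdot 10^{-6}$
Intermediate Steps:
$\frac{1}{\left(-42688 - 42689\right) - 82838} = \frac{1}{-85377 - 82838} = \frac{1}{-168215} = - \frac{1}{168215}$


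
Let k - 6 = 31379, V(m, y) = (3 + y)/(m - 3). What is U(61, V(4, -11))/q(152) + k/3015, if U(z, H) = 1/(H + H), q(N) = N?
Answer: 15265061/1466496 ≈ 10.409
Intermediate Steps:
V(m, y) = (3 + y)/(-3 + m)
U(z, H) = 1/(2*H)
k = 31385 (k = 6 + 31379 = 31385)
U(61, V(4, -11))/q(152) + k/3015 = (1/(2*(((3 - 11)/(-3 + 4)))))/152 + 31385/3015 = (1/(2*((-8/1))))*(1/152) + 31385*(1/3015) = (1/(2*((1*(-8)))))*(1/152) + 6277/603 = ((½)/(-8))*(1/152) + 6277/603 = ((½)*(-⅛))*(1/152) + 6277/603 = -1/16*1/152 + 6277/603 = -1/2432 + 6277/603 = 15265061/1466496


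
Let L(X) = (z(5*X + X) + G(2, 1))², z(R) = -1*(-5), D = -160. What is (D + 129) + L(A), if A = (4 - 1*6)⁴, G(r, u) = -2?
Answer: -22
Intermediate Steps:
z(R) = 5
A = 16 (A = (4 - 6)⁴ = (-2)⁴ = 16)
L(X) = 9 (L(X) = (5 - 2)² = 3² = 9)
(D + 129) + L(A) = (-160 + 129) + 9 = -31 + 9 = -22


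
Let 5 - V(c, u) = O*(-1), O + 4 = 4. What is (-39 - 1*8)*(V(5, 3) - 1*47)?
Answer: 1974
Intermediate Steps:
O = 0 (O = -4 + 4 = 0)
V(c, u) = 5 (V(c, u) = 5 - 0*(-1) = 5 - 1*0 = 5 + 0 = 5)
(-39 - 1*8)*(V(5, 3) - 1*47) = (-39 - 1*8)*(5 - 1*47) = (-39 - 8)*(5 - 47) = -47*(-42) = 1974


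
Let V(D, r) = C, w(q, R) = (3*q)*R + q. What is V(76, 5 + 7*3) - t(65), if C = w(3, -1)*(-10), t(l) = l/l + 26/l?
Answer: 293/5 ≈ 58.600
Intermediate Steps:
w(q, R) = q + 3*R*q (w(q, R) = 3*R*q + q = q + 3*R*q)
t(l) = 1 + 26/l
C = 60 (C = (3*(1 + 3*(-1)))*(-10) = (3*(1 - 3))*(-10) = (3*(-2))*(-10) = -6*(-10) = 60)
V(D, r) = 60
V(76, 5 + 7*3) - t(65) = 60 - (26 + 65)/65 = 60 - 91/65 = 60 - 1*7/5 = 60 - 7/5 = 293/5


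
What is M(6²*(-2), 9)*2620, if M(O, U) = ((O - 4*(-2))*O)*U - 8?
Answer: 108635680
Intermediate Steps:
M(O, U) = -8 + O*U*(8 + O) (M(O, U) = ((O + 8)*O)*U - 8 = ((8 + O)*O)*U - 8 = (O*(8 + O))*U - 8 = O*U*(8 + O) - 8 = -8 + O*U*(8 + O))
M(6²*(-2), 9)*2620 = (-8 + 9*(6²*(-2))² + 8*(6²*(-2))*9)*2620 = (-8 + 9*(36*(-2))² + 8*(36*(-2))*9)*2620 = (-8 + 9*(-72)² + 8*(-72)*9)*2620 = (-8 + 9*5184 - 5184)*2620 = (-8 + 46656 - 5184)*2620 = 41464*2620 = 108635680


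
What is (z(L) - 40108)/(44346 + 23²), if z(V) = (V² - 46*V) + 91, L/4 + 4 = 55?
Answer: -1557/8975 ≈ -0.17348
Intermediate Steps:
L = 204 (L = -16 + 4*55 = -16 + 220 = 204)
z(V) = 91 + V² - 46*V
(z(L) - 40108)/(44346 + 23²) = ((91 + 204² - 46*204) - 40108)/(44346 + 23²) = ((91 + 41616 - 9384) - 40108)/(44346 + 529) = (32323 - 40108)/44875 = -7785*1/44875 = -1557/8975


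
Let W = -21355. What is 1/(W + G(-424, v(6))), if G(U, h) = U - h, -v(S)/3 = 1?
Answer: -1/21776 ≈ -4.5922e-5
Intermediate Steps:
v(S) = -3 (v(S) = -3*1 = -3)
1/(W + G(-424, v(6))) = 1/(-21355 + (-424 - 1*(-3))) = 1/(-21355 + (-424 + 3)) = 1/(-21355 - 421) = 1/(-21776) = -1/21776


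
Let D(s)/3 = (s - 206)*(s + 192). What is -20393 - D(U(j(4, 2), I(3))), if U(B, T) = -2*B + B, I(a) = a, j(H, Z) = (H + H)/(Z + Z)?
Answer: 98167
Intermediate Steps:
j(H, Z) = H/Z (j(H, Z) = (2*H)/((2*Z)) = (2*H)*(1/(2*Z)) = H/Z)
U(B, T) = -B
D(s) = 3*(-206 + s)*(192 + s) (D(s) = 3*((s - 206)*(s + 192)) = 3*((-206 + s)*(192 + s)) = 3*(-206 + s)*(192 + s))
-20393 - D(U(j(4, 2), I(3))) = -20393 - (-118656 - (-42)*4/2 + 3*(-4/2)**2) = -20393 - (-118656 - (-42)*4*(1/2) + 3*(-4/2)**2) = -20393 - (-118656 - (-42)*2 + 3*(-1*2)**2) = -20393 - (-118656 - 42*(-2) + 3*(-2)**2) = -20393 - (-118656 + 84 + 3*4) = -20393 - (-118656 + 84 + 12) = -20393 - 1*(-118560) = -20393 + 118560 = 98167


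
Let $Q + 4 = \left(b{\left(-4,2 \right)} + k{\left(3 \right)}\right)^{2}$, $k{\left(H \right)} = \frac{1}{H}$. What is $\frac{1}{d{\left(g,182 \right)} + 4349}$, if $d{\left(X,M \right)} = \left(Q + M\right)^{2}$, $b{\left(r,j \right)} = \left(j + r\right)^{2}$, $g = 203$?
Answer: $\frac{81}{3488710} \approx 2.3218 \cdot 10^{-5}$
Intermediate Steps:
$Q = \frac{133}{9}$ ($Q = -4 + \left(\left(2 - 4\right)^{2} + \frac{1}{3}\right)^{2} = -4 + \left(\left(-2\right)^{2} + \frac{1}{3}\right)^{2} = -4 + \left(4 + \frac{1}{3}\right)^{2} = -4 + \left(\frac{13}{3}\right)^{2} = -4 + \frac{169}{9} = \frac{133}{9} \approx 14.778$)
$d{\left(X,M \right)} = \left(\frac{133}{9} + M\right)^{2}$
$\frac{1}{d{\left(g,182 \right)} + 4349} = \frac{1}{\frac{\left(133 + 9 \cdot 182\right)^{2}}{81} + 4349} = \frac{1}{\frac{\left(133 + 1638\right)^{2}}{81} + 4349} = \frac{1}{\frac{1771^{2}}{81} + 4349} = \frac{1}{\frac{1}{81} \cdot 3136441 + 4349} = \frac{1}{\frac{3136441}{81} + 4349} = \frac{1}{\frac{3488710}{81}} = \frac{81}{3488710}$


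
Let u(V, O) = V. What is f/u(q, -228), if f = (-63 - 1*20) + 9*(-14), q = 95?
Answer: -11/5 ≈ -2.2000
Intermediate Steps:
f = -209 (f = (-63 - 20) - 126 = -83 - 126 = -209)
f/u(q, -228) = -209/95 = -209*1/95 = -11/5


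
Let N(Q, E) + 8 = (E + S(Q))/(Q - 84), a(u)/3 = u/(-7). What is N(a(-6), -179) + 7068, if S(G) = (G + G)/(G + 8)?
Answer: 29788327/4218 ≈ 7062.2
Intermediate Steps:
a(u) = -3*u/7 (a(u) = 3*(u/(-7)) = 3*(u*(-1/7)) = 3*(-u/7) = -3*u/7)
S(G) = 2*G/(8 + G) (S(G) = (2*G)/(8 + G) = 2*G/(8 + G))
N(Q, E) = -8 + (E + 2*Q/(8 + Q))/(-84 + Q) (N(Q, E) = -8 + (E + 2*Q/(8 + Q))/(Q - 84) = -8 + (E + 2*Q/(8 + Q))/(-84 + Q))
N(a(-6), -179) + 7068 = (2*(-3/7*(-6)) + (8 - 3/7*(-6))*(672 - 179 - (-24)*(-6)/7))/((-84 - 3/7*(-6))*(8 - 3/7*(-6))) + 7068 = (2*(18/7) + (8 + 18/7)*(672 - 179 - 8*18/7))/((-84 + 18/7)*(8 + 18/7)) + 7068 = (36/7 + 74*(672 - 179 - 144/7)/7)/((-570/7)*(74/7)) + 7068 = -7/570*7/74*(36/7 + (74/7)*(3307/7)) + 7068 = -7/570*7/74*(36/7 + 244718/49) + 7068 = -7/570*7/74*244970/49 + 7068 = -24497/4218 + 7068 = 29788327/4218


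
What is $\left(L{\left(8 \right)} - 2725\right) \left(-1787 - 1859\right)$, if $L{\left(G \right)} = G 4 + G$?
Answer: $9789510$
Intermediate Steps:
$L{\left(G \right)} = 5 G$ ($L{\left(G \right)} = 4 G + G = 5 G$)
$\left(L{\left(8 \right)} - 2725\right) \left(-1787 - 1859\right) = \left(5 \cdot 8 - 2725\right) \left(-1787 - 1859\right) = \left(40 - 2725\right) \left(-1787 - 1859\right) = - 2685 \left(-1787 - 1859\right) = \left(-2685\right) \left(-3646\right) = 9789510$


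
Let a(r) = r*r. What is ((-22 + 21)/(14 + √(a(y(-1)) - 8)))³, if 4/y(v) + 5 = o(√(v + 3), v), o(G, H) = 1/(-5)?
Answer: 2197*I/(16*(-334061*I + 12265*√313)) ≈ -0.00028907 + 0.00018777*I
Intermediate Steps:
o(G, H) = -⅕
y(v) = -10/13 (y(v) = 4/(-5 - ⅕) = 4/(-26/5) = 4*(-5/26) = -10/13)
a(r) = r²
((-22 + 21)/(14 + √(a(y(-1)) - 8)))³ = ((-22 + 21)/(14 + √((-10/13)² - 8)))³ = (-1/(14 + √(100/169 - 8)))³ = (-1/(14 + √(-1252/169)))³ = (-1/(14 + 2*I*√313/13))³ = -1/(14 + 2*I*√313/13)³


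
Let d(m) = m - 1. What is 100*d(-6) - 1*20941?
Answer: -21641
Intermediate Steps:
d(m) = -1 + m
100*d(-6) - 1*20941 = 100*(-1 - 6) - 1*20941 = 100*(-7) - 20941 = -700 - 20941 = -21641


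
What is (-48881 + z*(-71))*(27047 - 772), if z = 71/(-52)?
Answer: -66653658025/52 ≈ -1.2818e+9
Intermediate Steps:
z = -71/52 (z = 71*(-1/52) = -71/52 ≈ -1.3654)
(-48881 + z*(-71))*(27047 - 772) = (-48881 - 71/52*(-71))*(27047 - 772) = (-48881 + 5041/52)*26275 = -2536771/52*26275 = -66653658025/52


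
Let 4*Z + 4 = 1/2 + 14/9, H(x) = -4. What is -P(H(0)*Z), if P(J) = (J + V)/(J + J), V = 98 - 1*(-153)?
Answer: -4553/70 ≈ -65.043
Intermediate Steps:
V = 251 (V = 98 + 153 = 251)
Z = -35/72 (Z = -1 + (1/2 + 14/9)/4 = -1 + (1*(½) + 14*(⅑))/4 = -1 + (½ + 14/9)/4 = -1 + (¼)*(37/18) = -1 + 37/72 = -35/72 ≈ -0.48611)
P(J) = (251 + J)/(2*J) (P(J) = (J + 251)/(J + J) = (251 + J)/((2*J)) = (251 + J)*(1/(2*J)) = (251 + J)/(2*J))
-P(H(0)*Z) = -(251 - 4*(-35/72))/(2*((-4*(-35/72)))) = -(251 + 35/18)/(2*35/18) = -18*4553/(2*35*18) = -1*4553/70 = -4553/70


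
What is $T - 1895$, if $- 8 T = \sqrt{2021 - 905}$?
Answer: $-1895 - \frac{3 \sqrt{31}}{4} \approx -1899.2$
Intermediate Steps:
$T = - \frac{3 \sqrt{31}}{4}$ ($T = - \frac{\sqrt{2021 - 905}}{8} = - \frac{\sqrt{1116}}{8} = - \frac{6 \sqrt{31}}{8} = - \frac{3 \sqrt{31}}{4} \approx -4.1758$)
$T - 1895 = - \frac{3 \sqrt{31}}{4} - 1895 = -1895 - \frac{3 \sqrt{31}}{4}$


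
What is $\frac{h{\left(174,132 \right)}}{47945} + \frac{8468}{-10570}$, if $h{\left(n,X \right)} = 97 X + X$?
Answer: $- \frac{26926474}{50677865} \approx -0.53133$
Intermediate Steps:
$h{\left(n,X \right)} = 98 X$
$\frac{h{\left(174,132 \right)}}{47945} + \frac{8468}{-10570} = \frac{98 \cdot 132}{47945} + \frac{8468}{-10570} = 12936 \cdot \frac{1}{47945} + 8468 \left(- \frac{1}{10570}\right) = \frac{12936}{47945} - \frac{4234}{5285} = - \frac{26926474}{50677865}$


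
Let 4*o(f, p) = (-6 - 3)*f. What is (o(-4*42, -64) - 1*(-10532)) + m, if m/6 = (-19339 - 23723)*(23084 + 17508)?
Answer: -10487825314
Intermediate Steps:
o(f, p) = -9*f/4 (o(f, p) = ((-6 - 3)*f)/4 = (-9*f)/4 = -9*f/4)
m = -10487836224 (m = 6*((-19339 - 23723)*(23084 + 17508)) = 6*(-43062*40592) = 6*(-1747972704) = -10487836224)
(o(-4*42, -64) - 1*(-10532)) + m = (-(-9)*42 - 1*(-10532)) - 10487836224 = (-9/4*(-168) + 10532) - 10487836224 = (378 + 10532) - 10487836224 = 10910 - 10487836224 = -10487825314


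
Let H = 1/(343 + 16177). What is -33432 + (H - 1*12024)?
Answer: -750933119/16520 ≈ -45456.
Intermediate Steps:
H = 1/16520 ≈ 6.0533e-5
-33432 + (H - 1*12024) = -33432 + (1/16520 - 1*12024) = -33432 + (1/16520 - 12024) = -33432 - 198636479/16520 = -750933119/16520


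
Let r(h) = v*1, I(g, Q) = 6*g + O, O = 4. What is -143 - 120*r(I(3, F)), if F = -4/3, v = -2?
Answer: 97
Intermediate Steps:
F = -4/3 (F = -4*⅓ = -4/3 ≈ -1.3333)
I(g, Q) = 4 + 6*g (I(g, Q) = 6*g + 4 = 4 + 6*g)
r(h) = -2 (r(h) = -2*1 = -2)
-143 - 120*r(I(3, F)) = -143 - 120*(-2) = -143 + 240 = 97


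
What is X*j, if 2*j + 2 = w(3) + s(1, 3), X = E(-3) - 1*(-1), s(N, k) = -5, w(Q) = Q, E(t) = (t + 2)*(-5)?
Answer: -12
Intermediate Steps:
E(t) = -10 - 5*t (E(t) = (2 + t)*(-5) = -10 - 5*t)
X = 6 (X = (-10 - 5*(-3)) - 1*(-1) = (-10 + 15) + 1 = 5 + 1 = 6)
j = -2 (j = -1 + (3 - 5)/2 = -1 + (½)*(-2) = -1 - 1 = -2)
X*j = 6*(-2) = -12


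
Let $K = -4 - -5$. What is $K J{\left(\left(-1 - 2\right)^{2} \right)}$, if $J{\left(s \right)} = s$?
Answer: $9$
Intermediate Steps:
$K = 1$ ($K = -4 + 5 = 1$)
$K J{\left(\left(-1 - 2\right)^{2} \right)} = 1 \left(-1 - 2\right)^{2} = 1 \left(-3\right)^{2} = 1 \cdot 9 = 9$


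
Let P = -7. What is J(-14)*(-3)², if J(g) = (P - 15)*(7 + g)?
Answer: 1386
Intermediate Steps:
J(g) = -154 - 22*g (J(g) = (-7 - 15)*(7 + g) = -22*(7 + g) = -154 - 22*g)
J(-14)*(-3)² = (-154 - 22*(-14))*(-3)² = (-154 + 308)*9 = 154*9 = 1386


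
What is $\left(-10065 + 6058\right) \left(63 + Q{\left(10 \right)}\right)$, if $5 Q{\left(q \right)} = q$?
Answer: $-260455$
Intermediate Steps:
$Q{\left(q \right)} = \frac{q}{5}$
$\left(-10065 + 6058\right) \left(63 + Q{\left(10 \right)}\right) = \left(-10065 + 6058\right) \left(63 + \frac{1}{5} \cdot 10\right) = - 4007 \left(63 + 2\right) = \left(-4007\right) 65 = -260455$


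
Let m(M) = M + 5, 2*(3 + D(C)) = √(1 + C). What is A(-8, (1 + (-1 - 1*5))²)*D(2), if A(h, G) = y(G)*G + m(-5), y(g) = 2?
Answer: -150 + 25*√3 ≈ -106.70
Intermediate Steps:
D(C) = -3 + √(1 + C)/2
m(M) = 5 + M
A(h, G) = 2*G (A(h, G) = 2*G + (5 - 5) = 2*G + 0 = 2*G)
A(-8, (1 + (-1 - 1*5))²)*D(2) = (2*(1 + (-1 - 1*5))²)*(-3 + √(1 + 2)/2) = (2*(1 + (-1 - 5))²)*(-3 + √3/2) = (2*(1 - 6)²)*(-3 + √3/2) = (2*(-5)²)*(-3 + √3/2) = (2*25)*(-3 + √3/2) = 50*(-3 + √3/2) = -150 + 25*√3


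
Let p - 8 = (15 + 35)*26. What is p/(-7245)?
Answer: -436/2415 ≈ -0.18054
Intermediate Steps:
p = 1308 (p = 8 + (15 + 35)*26 = 8 + 50*26 = 8 + 1300 = 1308)
p/(-7245) = 1308/(-7245) = 1308*(-1/7245) = -436/2415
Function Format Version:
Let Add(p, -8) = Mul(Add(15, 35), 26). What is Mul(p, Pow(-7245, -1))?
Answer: Rational(-436, 2415) ≈ -0.18054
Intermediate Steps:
p = 1308 (p = Add(8, Mul(Add(15, 35), 26)) = Add(8, Mul(50, 26)) = Add(8, 1300) = 1308)
Mul(p, Pow(-7245, -1)) = Mul(1308, Pow(-7245, -1)) = Mul(1308, Rational(-1, 7245)) = Rational(-436, 2415)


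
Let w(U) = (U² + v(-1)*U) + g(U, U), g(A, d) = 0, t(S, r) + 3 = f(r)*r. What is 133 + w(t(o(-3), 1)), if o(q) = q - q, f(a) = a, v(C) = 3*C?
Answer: 143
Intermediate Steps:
o(q) = 0
t(S, r) = -3 + r² (t(S, r) = -3 + r*r = -3 + r²)
w(U) = U² - 3*U (w(U) = (U² + (3*(-1))*U) + 0 = (U² - 3*U) + 0 = U² - 3*U)
133 + w(t(o(-3), 1)) = 133 + (-3 + 1²)*(-3 + (-3 + 1²)) = 133 + (-3 + 1)*(-3 + (-3 + 1)) = 133 - 2*(-3 - 2) = 133 - 2*(-5) = 133 + 10 = 143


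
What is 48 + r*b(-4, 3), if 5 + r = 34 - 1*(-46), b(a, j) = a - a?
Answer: 48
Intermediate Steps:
b(a, j) = 0
r = 75 (r = -5 + (34 - 1*(-46)) = -5 + (34 + 46) = -5 + 80 = 75)
48 + r*b(-4, 3) = 48 + 75*0 = 48 + 0 = 48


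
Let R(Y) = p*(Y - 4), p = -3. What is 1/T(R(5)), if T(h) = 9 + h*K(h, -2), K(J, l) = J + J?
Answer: 1/27 ≈ 0.037037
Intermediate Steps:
K(J, l) = 2*J
R(Y) = 12 - 3*Y (R(Y) = -3*(Y - 4) = -3*(-4 + Y) = 12 - 3*Y)
T(h) = 9 + 2*h² (T(h) = 9 + h*(2*h) = 9 + 2*h²)
1/T(R(5)) = 1/(9 + 2*(12 - 3*5)²) = 1/(9 + 2*(12 - 15)²) = 1/(9 + 2*(-3)²) = 1/(9 + 2*9) = 1/(9 + 18) = 1/27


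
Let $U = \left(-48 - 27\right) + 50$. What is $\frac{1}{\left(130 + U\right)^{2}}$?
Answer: $\frac{1}{11025} \approx 9.0703 \cdot 10^{-5}$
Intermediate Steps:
$U = -25$ ($U = -75 + 50 = -25$)
$\frac{1}{\left(130 + U\right)^{2}} = \frac{1}{\left(130 - 25\right)^{2}} = \frac{1}{105^{2}} = \frac{1}{11025}$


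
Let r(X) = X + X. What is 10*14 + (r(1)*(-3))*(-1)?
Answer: 146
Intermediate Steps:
r(X) = 2*X
10*14 + (r(1)*(-3))*(-1) = 10*14 + ((2*1)*(-3))*(-1) = 140 + (2*(-3))*(-1) = 140 - 6*(-1) = 140 + 6 = 146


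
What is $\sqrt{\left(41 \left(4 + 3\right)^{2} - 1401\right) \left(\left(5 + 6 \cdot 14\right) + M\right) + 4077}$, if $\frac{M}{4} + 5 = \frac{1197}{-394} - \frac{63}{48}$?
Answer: $\frac{\sqrt{1375717389}}{197} \approx 188.28$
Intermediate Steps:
$M = - \frac{29473}{788}$ ($M = -20 + 4 \left(\frac{1197}{-394} - \frac{63}{48}\right) = -20 + 4 \left(1197 \left(- \frac{1}{394}\right) - \frac{21}{16}\right) = -20 + 4 \left(- \frac{1197}{394} - \frac{21}{16}\right) = -20 + 4 \left(- \frac{13713}{3152}\right) = -20 - \frac{13713}{788} = - \frac{29473}{788} \approx -37.402$)
$\sqrt{\left(41 \left(4 + 3\right)^{2} - 1401\right) \left(\left(5 + 6 \cdot 14\right) + M\right) + 4077} = \sqrt{\left(41 \left(4 + 3\right)^{2} - 1401\right) \left(\left(5 + 6 \cdot 14\right) - \frac{29473}{788}\right) + 4077} = \sqrt{\left(41 \cdot 7^{2} - 1401\right) \left(\left(5 + 84\right) - \frac{29473}{788}\right) + 4077} = \sqrt{\left(41 \cdot 49 - 1401\right) \left(89 - \frac{29473}{788}\right) + 4077} = \sqrt{\left(2009 - 1401\right) \frac{40659}{788} + 4077} = \sqrt{608 \cdot \frac{40659}{788} + 4077} = \sqrt{\frac{6180168}{197} + 4077} = \sqrt{\frac{6983337}{197}} = \frac{\sqrt{1375717389}}{197}$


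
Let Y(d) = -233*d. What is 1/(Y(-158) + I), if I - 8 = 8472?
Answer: 1/45294 ≈ 2.2078e-5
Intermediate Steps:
I = 8480 (I = 8 + 8472 = 8480)
1/(Y(-158) + I) = 1/(-233*(-158) + 8480) = 1/(36814 + 8480) = 1/45294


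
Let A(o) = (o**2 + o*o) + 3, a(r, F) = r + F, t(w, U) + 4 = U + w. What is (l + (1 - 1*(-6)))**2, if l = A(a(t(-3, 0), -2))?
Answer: 29584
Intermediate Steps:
t(w, U) = -4 + U + w (t(w, U) = -4 + (U + w) = -4 + U + w)
a(r, F) = F + r
A(o) = 3 + 2*o**2 (A(o) = (o**2 + o**2) + 3 = 2*o**2 + 3 = 3 + 2*o**2)
l = 165 (l = 3 + 2*(-2 + (-4 + 0 - 3))**2 = 3 + 2*(-2 - 7)**2 = 3 + 2*(-9)**2 = 3 + 2*81 = 3 + 162 = 165)
(l + (1 - 1*(-6)))**2 = (165 + (1 - 1*(-6)))**2 = (165 + (1 + 6))**2 = (165 + 7)**2 = 172**2 = 29584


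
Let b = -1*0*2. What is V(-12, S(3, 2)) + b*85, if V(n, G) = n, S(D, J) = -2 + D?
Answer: -12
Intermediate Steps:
b = 0 (b = 0*2 = 0)
V(-12, S(3, 2)) + b*85 = -12 + 0*85 = -12 + 0 = -12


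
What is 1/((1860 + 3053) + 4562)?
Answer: 1/9475 ≈ 0.00010554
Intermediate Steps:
1/((1860 + 3053) + 4562) = 1/(4913 + 4562) = 1/9475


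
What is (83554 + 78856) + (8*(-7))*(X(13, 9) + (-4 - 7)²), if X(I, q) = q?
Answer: 155130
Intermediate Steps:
(83554 + 78856) + (8*(-7))*(X(13, 9) + (-4 - 7)²) = (83554 + 78856) + (8*(-7))*(9 + (-4 - 7)²) = 162410 - 56*(9 + (-11)²) = 162410 - 56*(9 + 121) = 162410 - 56*130 = 162410 - 7280 = 155130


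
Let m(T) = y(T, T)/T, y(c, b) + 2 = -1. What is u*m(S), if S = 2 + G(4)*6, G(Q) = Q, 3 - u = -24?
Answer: -81/26 ≈ -3.1154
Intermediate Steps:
u = 27 (u = 3 - 1*(-24) = 3 + 24 = 27)
S = 26 (S = 2 + 4*6 = 2 + 24 = 26)
y(c, b) = -3 (y(c, b) = -2 - 1 = -3)
m(T) = -3/T
u*m(S) = 27*(-3/26) = -81/26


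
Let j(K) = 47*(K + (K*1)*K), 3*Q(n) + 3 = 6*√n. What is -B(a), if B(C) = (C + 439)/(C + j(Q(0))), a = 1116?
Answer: -1555/1116 ≈ -1.3934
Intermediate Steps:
Q(n) = -1 + 2*√n (Q(n) = -1 + (6*√n)/3 = -1 + 2*√n)
j(K) = 47*K + 47*K² (j(K) = 47*(K + K*K) = 47*(K + K²) = 47*K + 47*K²)
B(C) = (439 + C)/C (B(C) = (C + 439)/(C + 47*(-1 + 2*√0)*(1 + (-1 + 2*√0))) = (439 + C)/(C + 47*(-1 + 2*0)*(1 + (-1 + 2*0))) = (439 + C)/(C + 47*(-1 + 0)*(1 + (-1 + 0))) = (439 + C)/(C + 47*(-1)*(1 - 1)) = (439 + C)/(C + 47*(-1)*0) = (439 + C)/(C + 0) = (439 + C)/C)
-B(a) = -(439 + 1116)/1116 = -1555/1116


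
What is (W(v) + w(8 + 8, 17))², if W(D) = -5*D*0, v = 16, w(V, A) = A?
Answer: 289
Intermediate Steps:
W(D) = 0
(W(v) + w(8 + 8, 17))² = (0 + 17)² = 17² = 289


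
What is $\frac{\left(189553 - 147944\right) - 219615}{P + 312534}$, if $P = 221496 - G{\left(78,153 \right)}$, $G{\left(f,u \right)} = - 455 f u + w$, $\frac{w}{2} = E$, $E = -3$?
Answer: $- \frac{89003}{2982003} \approx -0.029847$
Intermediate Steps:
$w = -6$ ($w = 2 \left(-3\right) = -6$)
$G{\left(f,u \right)} = -6 - 455 f u$ ($G{\left(f,u \right)} = - 455 f u - 6 = -6 - 455 f u$)
$P = 5651472$ ($P = 221496 - \left(-6 - 35490 \cdot 153\right) = 221496 - \left(-6 - 5429970\right) = 221496 - -5429976 = 221496 + 5429976 = 5651472$)
$\frac{\left(189553 - 147944\right) - 219615}{P + 312534} = \frac{\left(189553 - 147944\right) - 219615}{5651472 + 312534} = \frac{\left(189553 - 147944\right) - 219615}{5964006} = \left(41609 - 219615\right) \frac{1}{5964006} = \left(-178006\right) \frac{1}{5964006} = - \frac{89003}{2982003}$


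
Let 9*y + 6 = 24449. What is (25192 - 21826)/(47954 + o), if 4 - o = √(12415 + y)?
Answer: 726419826/10349795849 + 5049*√136178/10349795849 ≈ 0.070367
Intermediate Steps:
y = 24443/9 (y = -⅔ + (⅑)*24449 = -⅔ + 24449/9 = 24443/9 ≈ 2715.9)
o = 4 - √136178/3 (o = 4 - √(12415 + 24443/9) = 4 - √(136178/9) = 4 - √136178/3 ≈ -119.01)
(25192 - 21826)/(47954 + o) = (25192 - 21826)/(47954 + (4 - √136178/3)) = 3366/(47958 - √136178/3)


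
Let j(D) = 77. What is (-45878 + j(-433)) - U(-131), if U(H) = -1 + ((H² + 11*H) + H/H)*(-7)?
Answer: 64247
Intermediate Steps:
U(H) = -8 - 77*H - 7*H² (U(H) = -1 + ((H² + 11*H) + 1)*(-7) = -1 + (1 + H² + 11*H)*(-7) = -1 + (-7 - 77*H - 7*H²) = -8 - 77*H - 7*H²)
(-45878 + j(-433)) - U(-131) = (-45878 + 77) - (-8 - 77*(-131) - 7*(-131)²) = -45801 - (-8 + 10087 - 7*17161) = -45801 - (-8 + 10087 - 120127) = -45801 - 1*(-110048) = -45801 + 110048 = 64247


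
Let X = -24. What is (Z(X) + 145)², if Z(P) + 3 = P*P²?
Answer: 187197124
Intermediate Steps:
Z(P) = -3 + P³ (Z(P) = -3 + P*P² = -3 + P³)
(Z(X) + 145)² = ((-3 + (-24)³) + 145)² = ((-3 - 13824) + 145)² = (-13827 + 145)² = (-13682)² = 187197124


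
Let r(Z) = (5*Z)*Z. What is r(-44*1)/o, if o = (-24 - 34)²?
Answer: 2420/841 ≈ 2.8775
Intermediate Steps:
r(Z) = 5*Z²
o = 3364 (o = (-58)² = 3364)
r(-44*1)/o = (5*(-44*1)²)/3364 = (5*(-44)²)*(1/3364) = (5*1936)*(1/3364) = 9680*(1/3364) = 2420/841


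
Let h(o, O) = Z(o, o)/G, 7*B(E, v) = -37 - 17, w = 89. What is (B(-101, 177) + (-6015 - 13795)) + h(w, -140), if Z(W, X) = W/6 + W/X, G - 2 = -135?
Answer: -118907/6 ≈ -19818.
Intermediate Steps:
G = -133 (G = 2 - 135 = -133)
Z(W, X) = W/6 + W/X (Z(W, X) = W*(1/6) + W/X = W/6 + W/X)
B(E, v) = -54/7 (B(E, v) = (-37 - 17)/7 = (1/7)*(-54) = -54/7)
h(o, O) = -1/133 - o/798 (h(o, O) = (o/6 + o/o)/(-133) = (o/6 + 1)*(-1/133) = (1 + o/6)*(-1/133) = -1/133 - o/798)
(B(-101, 177) + (-6015 - 13795)) + h(w, -140) = (-54/7 + (-6015 - 13795)) + (-1/133 - 1/798*89) = (-54/7 - 19810) + (-1/133 - 89/798) = -138724/7 - 5/42 = -118907/6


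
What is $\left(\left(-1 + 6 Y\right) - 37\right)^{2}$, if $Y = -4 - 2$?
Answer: $5476$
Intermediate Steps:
$Y = -6$ ($Y = -4 - 2 = -6$)
$\left(\left(-1 + 6 Y\right) - 37\right)^{2} = \left(\left(-1 + 6 \left(-6\right)\right) - 37\right)^{2} = \left(\left(-1 - 36\right) - 37\right)^{2} = \left(-37 - 37\right)^{2} = \left(-74\right)^{2} = 5476$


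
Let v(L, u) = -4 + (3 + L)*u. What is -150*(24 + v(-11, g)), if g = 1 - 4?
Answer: -6600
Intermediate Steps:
g = -3
v(L, u) = -4 + u*(3 + L)
-150*(24 + v(-11, g)) = -150*(24 + (-4 + 3*(-3) - 11*(-3))) = -150*(24 + (-4 - 9 + 33)) = -150*(24 + 20) = -150*44 = -6600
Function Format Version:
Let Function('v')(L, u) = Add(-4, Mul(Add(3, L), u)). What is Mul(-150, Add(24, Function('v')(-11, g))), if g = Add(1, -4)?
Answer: -6600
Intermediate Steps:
g = -3
Function('v')(L, u) = Add(-4, Mul(u, Add(3, L)))
Mul(-150, Add(24, Function('v')(-11, g))) = Mul(-150, Add(24, Add(-4, Mul(3, -3), Mul(-11, -3)))) = Mul(-150, Add(24, Add(-4, -9, 33))) = Mul(-150, Add(24, 20)) = Mul(-150, 44) = -6600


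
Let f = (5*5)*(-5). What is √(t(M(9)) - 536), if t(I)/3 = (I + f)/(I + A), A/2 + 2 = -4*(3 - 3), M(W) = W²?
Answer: 2*I*√6587/7 ≈ 23.189*I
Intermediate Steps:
A = -4 (A = -4 + 2*(-4*(3 - 3)) = -4 + 2*(-4*0) = -4 + 2*0 = -4 + 0 = -4)
f = -125 (f = 25*(-5) = -125)
t(I) = 3*(-125 + I)/(-4 + I) (t(I) = 3*((I - 125)/(I - 4)) = 3*((-125 + I)/(-4 + I)) = 3*(-125 + I)/(-4 + I))
√(t(M(9)) - 536) = √(3*(-125 + 9²)/(-4 + 9²) - 536) = √(3*(-125 + 81)/(-4 + 81) - 536) = √(3*(-44)/77 - 536) = √(3*(1/77)*(-44) - 536) = √(-12/7 - 536) = √(-3764/7) = 2*I*√6587/7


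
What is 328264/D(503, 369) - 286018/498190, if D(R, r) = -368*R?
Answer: -13530057377/5763560110 ≈ -2.3475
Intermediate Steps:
328264/D(503, 369) - 286018/498190 = 328264/((-368*503)) - 286018/498190 = 328264/(-185104) - 286018*1/498190 = 328264*(-1/185104) - 143009/249095 = -41033/23138 - 143009/249095 = -13530057377/5763560110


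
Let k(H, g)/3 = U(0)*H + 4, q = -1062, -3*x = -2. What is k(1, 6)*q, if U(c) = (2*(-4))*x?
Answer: 4248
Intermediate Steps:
x = 2/3 (x = -1/3*(-2) = 2/3 ≈ 0.66667)
U(c) = -16/3 (U(c) = (2*(-4))*(2/3) = -8*2/3 = -16/3)
k(H, g) = 12 - 16*H (k(H, g) = 3*(-16*H/3 + 4) = 3*(4 - 16*H/3) = 12 - 16*H)
k(1, 6)*q = (12 - 16*1)*(-1062) = (12 - 16)*(-1062) = -4*(-1062) = 4248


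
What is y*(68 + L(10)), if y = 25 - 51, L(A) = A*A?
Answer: -4368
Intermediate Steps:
L(A) = A²
y = -26
y*(68 + L(10)) = -26*(68 + 10²) = -26*(68 + 100) = -26*168 = -4368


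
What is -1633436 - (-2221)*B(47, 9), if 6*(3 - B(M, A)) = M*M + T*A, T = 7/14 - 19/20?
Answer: -293156639/120 ≈ -2.4430e+6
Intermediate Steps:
T = -9/20 (T = 7*(1/14) - 19*1/20 = 1/2 - 19/20 = -9/20 ≈ -0.45000)
B(M, A) = 3 - M**2/6 + 3*A/40 (B(M, A) = 3 - (M*M - 9*A/20)/6 = 3 - (M**2 - 9*A/20)/6 = 3 + (-M**2/6 + 3*A/40) = 3 - M**2/6 + 3*A/40)
-1633436 - (-2221)*B(47, 9) = -1633436 - (-2221)*(3 - 1/6*47**2 + (3/40)*9) = -1633436 - (-2221)*(3 - 1/6*2209 + 27/40) = -1633436 - (-2221)*(3 - 2209/6 + 27/40) = -1633436 - (-2221)*(-43739)/120 = -1633436 - 1*97144319/120 = -1633436 - 97144319/120 = -293156639/120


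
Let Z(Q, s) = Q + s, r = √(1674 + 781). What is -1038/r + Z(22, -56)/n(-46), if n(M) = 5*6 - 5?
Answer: -34/25 - 1038*√2455/2455 ≈ -22.309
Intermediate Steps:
n(M) = 25 (n(M) = 30 - 5 = 25)
r = √2455 ≈ 49.548
-1038/r + Z(22, -56)/n(-46) = -1038*√2455/2455 + (22 - 56)/25 = -1038*√2455/2455 - 34*1/25 = -1038*√2455/2455 - 34/25 = -34/25 - 1038*√2455/2455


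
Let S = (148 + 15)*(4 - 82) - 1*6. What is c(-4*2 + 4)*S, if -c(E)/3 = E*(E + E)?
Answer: 1221120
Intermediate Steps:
S = -12720 (S = 163*(-78) - 6 = -12714 - 6 = -12720)
c(E) = -6*E² (c(E) = -3*E*(E + E) = -3*E*2*E = -6*E²)
c(-4*2 + 4)*S = -6*(-4*2 + 4)²*(-12720) = -6*(-8 + 4)²*(-12720) = -6*(-4)²*(-12720) = -6*16*(-12720) = -96*(-12720) = 1221120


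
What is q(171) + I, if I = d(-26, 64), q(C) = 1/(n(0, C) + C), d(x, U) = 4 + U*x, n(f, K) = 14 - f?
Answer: -307099/185 ≈ -1660.0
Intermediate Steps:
q(C) = 1/(14 + C) (q(C) = 1/((14 - 1*0) + C) = 1/((14 + 0) + C) = 1/(14 + C))
I = -1660 (I = 4 + 64*(-26) = 4 - 1664 = -1660)
q(171) + I = 1/(14 + 171) - 1660 = 1/185 - 1660 = -307099/185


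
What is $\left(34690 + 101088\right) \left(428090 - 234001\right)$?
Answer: $26353016242$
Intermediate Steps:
$\left(34690 + 101088\right) \left(428090 - 234001\right) = 135778 \cdot 194089 = 26353016242$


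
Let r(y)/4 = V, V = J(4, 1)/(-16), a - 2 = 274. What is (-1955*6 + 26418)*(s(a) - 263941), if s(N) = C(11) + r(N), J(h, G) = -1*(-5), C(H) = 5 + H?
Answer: -3876548760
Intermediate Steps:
a = 276 (a = 2 + 274 = 276)
J(h, G) = 5
V = -5/16 (V = 5/(-16) = 5*(-1/16) = -5/16 ≈ -0.31250)
r(y) = -5/4 (r(y) = 4*(-5/16) = -5/4)
s(N) = 59/4 (s(N) = (5 + 11) - 5/4 = 16 - 5/4 = 59/4)
(-1955*6 + 26418)*(s(a) - 263941) = (-1955*6 + 26418)*(59/4 - 263941) = (-11730 + 26418)*(-1055705/4) = 14688*(-1055705/4) = -3876548760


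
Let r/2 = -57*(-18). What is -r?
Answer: -2052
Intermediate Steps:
r = 2052 (r = 2*(-57*(-18)) = 2*1026 = 2052)
-r = -1*2052 = -2052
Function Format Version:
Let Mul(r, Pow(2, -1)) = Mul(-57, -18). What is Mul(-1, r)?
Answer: -2052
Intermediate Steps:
r = 2052 (r = Mul(2, Mul(-57, -18)) = Mul(2, 1026) = 2052)
Mul(-1, r) = Mul(-1, 2052) = -2052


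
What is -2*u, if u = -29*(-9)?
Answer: -522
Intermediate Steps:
u = 261
-2*u = -2*261 = -522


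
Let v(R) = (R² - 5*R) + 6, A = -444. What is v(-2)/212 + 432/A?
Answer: -1723/1961 ≈ -0.87863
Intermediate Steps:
v(R) = 6 + R² - 5*R
v(-2)/212 + 432/A = (6 + (-2)² - 5*(-2))/212 + 432/(-444) = (6 + 4 + 10)*(1/212) + 432*(-1/444) = 20*(1/212) - 36/37 = 5/53 - 36/37 = -1723/1961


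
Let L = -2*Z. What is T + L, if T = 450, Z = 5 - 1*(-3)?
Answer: 434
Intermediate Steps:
Z = 8 (Z = 5 + 3 = 8)
L = -16 (L = -2*8 = -16)
T + L = 450 - 16 = 434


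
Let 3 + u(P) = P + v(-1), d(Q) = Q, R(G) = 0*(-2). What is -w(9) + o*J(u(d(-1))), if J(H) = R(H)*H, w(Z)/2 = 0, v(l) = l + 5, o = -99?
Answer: 0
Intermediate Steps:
R(G) = 0
v(l) = 5 + l
w(Z) = 0 (w(Z) = 2*0 = 0)
u(P) = 1 + P (u(P) = -3 + (P + (5 - 1)) = -3 + (P + 4) = -3 + (4 + P) = 1 + P)
J(H) = 0 (J(H) = 0*H = 0)
-w(9) + o*J(u(d(-1))) = -1*0 - 99*0 = 0 + 0 = 0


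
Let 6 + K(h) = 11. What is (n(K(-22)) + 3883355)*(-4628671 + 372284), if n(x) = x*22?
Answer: -16529529940955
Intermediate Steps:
K(h) = 5 (K(h) = -6 + 11 = 5)
n(x) = 22*x
(n(K(-22)) + 3883355)*(-4628671 + 372284) = (22*5 + 3883355)*(-4628671 + 372284) = (110 + 3883355)*(-4256387) = 3883465*(-4256387) = -16529529940955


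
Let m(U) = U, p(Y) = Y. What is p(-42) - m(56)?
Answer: -98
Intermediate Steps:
p(-42) - m(56) = -42 - 1*56 = -42 - 56 = -98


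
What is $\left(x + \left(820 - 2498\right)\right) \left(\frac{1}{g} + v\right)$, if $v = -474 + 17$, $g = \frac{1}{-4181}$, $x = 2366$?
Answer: $-3190944$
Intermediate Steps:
$g = - \frac{1}{4181} \approx -0.00023918$
$v = -457$
$\left(x + \left(820 - 2498\right)\right) \left(\frac{1}{g} + v\right) = \left(2366 + \left(820 - 2498\right)\right) \left(\frac{1}{- \frac{1}{4181}} - 457\right) = \left(2366 + \left(820 - 2498\right)\right) \left(-4181 - 457\right) = \left(2366 - 1678\right) \left(-4638\right) = 688 \left(-4638\right) = -3190944$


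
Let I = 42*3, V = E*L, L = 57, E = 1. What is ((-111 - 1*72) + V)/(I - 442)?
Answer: 63/158 ≈ 0.39873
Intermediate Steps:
V = 57 (V = 1*57 = 57)
I = 126
((-111 - 1*72) + V)/(I - 442) = ((-111 - 1*72) + 57)/(126 - 442) = ((-111 - 72) + 57)/(-316) = (-183 + 57)*(-1/316) = -126*(-1/316) = 63/158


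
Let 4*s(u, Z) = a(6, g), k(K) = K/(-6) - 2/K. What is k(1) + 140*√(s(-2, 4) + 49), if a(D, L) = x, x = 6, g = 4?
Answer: -13/6 + 70*√202 ≈ 992.72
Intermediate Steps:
a(D, L) = 6
k(K) = -2/K - K/6 (k(K) = K*(-⅙) - 2/K = -K/6 - 2/K = -2/K - K/6)
s(u, Z) = 3/2 (s(u, Z) = (¼)*6 = 3/2)
k(1) + 140*√(s(-2, 4) + 49) = (-2/1 - ⅙*1) + 140*√(3/2 + 49) = (-2*1 - ⅙) + 140*√(101/2) = (-2 - ⅙) + 140*(√202/2) = -13/6 + 70*√202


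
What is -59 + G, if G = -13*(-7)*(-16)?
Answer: -1515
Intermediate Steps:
G = -1456 (G = 91*(-16) = -1456)
-59 + G = -59 - 1456 = -1515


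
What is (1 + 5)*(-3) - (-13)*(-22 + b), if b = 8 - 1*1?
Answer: -213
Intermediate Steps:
b = 7 (b = 8 - 1 = 7)
(1 + 5)*(-3) - (-13)*(-22 + b) = (1 + 5)*(-3) - (-13)*(-22 + 7) = 6*(-3) - (-13)*(-15) = -18 - 1*195 = -18 - 195 = -213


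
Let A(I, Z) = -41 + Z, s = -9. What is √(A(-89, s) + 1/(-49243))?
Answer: I*√121243701693/49243 ≈ 7.0711*I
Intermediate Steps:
√(A(-89, s) + 1/(-49243)) = √((-41 - 9) + 1/(-49243)) = √(-50 - 1/49243) = √(-2462151/49243) = I*√121243701693/49243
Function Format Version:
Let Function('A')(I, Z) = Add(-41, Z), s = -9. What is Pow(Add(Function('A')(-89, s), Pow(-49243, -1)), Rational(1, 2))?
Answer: Mul(Rational(1, 49243), I, Pow(121243701693, Rational(1, 2))) ≈ Mul(7.0711, I)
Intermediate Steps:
Pow(Add(Function('A')(-89, s), Pow(-49243, -1)), Rational(1, 2)) = Pow(Add(Add(-41, -9), Pow(-49243, -1)), Rational(1, 2)) = Pow(Add(-50, Rational(-1, 49243)), Rational(1, 2)) = Pow(Rational(-2462151, 49243), Rational(1, 2)) = Mul(Rational(1, 49243), I, Pow(121243701693, Rational(1, 2)))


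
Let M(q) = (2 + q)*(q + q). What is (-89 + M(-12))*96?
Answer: 14496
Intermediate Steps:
M(q) = 2*q*(2 + q) (M(q) = (2 + q)*(2*q) = 2*q*(2 + q))
(-89 + M(-12))*96 = (-89 + 2*(-12)*(2 - 12))*96 = (-89 + 2*(-12)*(-10))*96 = (-89 + 240)*96 = 151*96 = 14496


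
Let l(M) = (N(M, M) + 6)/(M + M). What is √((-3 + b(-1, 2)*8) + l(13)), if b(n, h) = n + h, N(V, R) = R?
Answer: √3874/26 ≈ 2.3939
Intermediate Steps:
b(n, h) = h + n
l(M) = (6 + M)/(2*M) (l(M) = (M + 6)/(M + M) = (6 + M)/((2*M)) = (6 + M)*(1/(2*M)) = (6 + M)/(2*M))
√((-3 + b(-1, 2)*8) + l(13)) = √((-3 + (2 - 1)*8) + (½)*(6 + 13)/13) = √((-3 + 1*8) + (½)*(1/13)*19) = √((-3 + 8) + 19/26) = √(5 + 19/26) = √(149/26) = √3874/26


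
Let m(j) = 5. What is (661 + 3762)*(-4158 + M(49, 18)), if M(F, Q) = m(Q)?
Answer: -18368719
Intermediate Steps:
M(F, Q) = 5
(661 + 3762)*(-4158 + M(49, 18)) = (661 + 3762)*(-4158 + 5) = 4423*(-4153) = -18368719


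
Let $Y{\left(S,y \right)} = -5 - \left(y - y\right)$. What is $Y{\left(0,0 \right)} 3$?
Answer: $-15$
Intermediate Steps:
$Y{\left(S,y \right)} = -5$ ($Y{\left(S,y \right)} = -5 - 0 = -5 + 0 = -5$)
$Y{\left(0,0 \right)} 3 = \left(-5\right) 3 = -15$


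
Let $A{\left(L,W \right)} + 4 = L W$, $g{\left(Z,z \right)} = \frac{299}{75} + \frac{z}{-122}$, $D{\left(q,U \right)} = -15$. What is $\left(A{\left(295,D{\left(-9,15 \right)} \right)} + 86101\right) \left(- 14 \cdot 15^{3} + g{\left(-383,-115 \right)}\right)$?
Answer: $- \frac{5884364107964}{1525} \approx -3.8586 \cdot 10^{9}$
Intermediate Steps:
$g{\left(Z,z \right)} = \frac{299}{75} - \frac{z}{122}$ ($g{\left(Z,z \right)} = 299 \cdot \frac{1}{75} + z \left(- \frac{1}{122}\right) = \frac{299}{75} - \frac{z}{122}$)
$A{\left(L,W \right)} = -4 + L W$
$\left(A{\left(295,D{\left(-9,15 \right)} \right)} + 86101\right) \left(- 14 \cdot 15^{3} + g{\left(-383,-115 \right)}\right) = \left(\left(-4 + 295 \left(-15\right)\right) + 86101\right) \left(- 14 \cdot 15^{3} + \left(\frac{299}{75} - - \frac{115}{122}\right)\right) = \left(\left(-4 - 4425\right) + 86101\right) \left(\left(-14\right) 3375 + \left(\frac{299}{75} + \frac{115}{122}\right)\right) = \left(-4429 + 86101\right) \left(-47250 + \frac{45103}{9150}\right) = 81672 \left(- \frac{432292397}{9150}\right) = - \frac{5884364107964}{1525}$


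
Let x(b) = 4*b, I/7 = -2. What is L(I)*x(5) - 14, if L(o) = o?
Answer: -294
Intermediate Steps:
I = -14 (I = 7*(-2) = -14)
L(I)*x(5) - 14 = -56*5 - 14 = -14*20 - 14 = -280 - 14 = -294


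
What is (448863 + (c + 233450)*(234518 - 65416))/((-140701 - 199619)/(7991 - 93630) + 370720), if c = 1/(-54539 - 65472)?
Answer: 405732878729005871949/3810160880734400 ≈ 1.0649e+5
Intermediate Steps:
c = -1/120011 (c = 1/(-120011) = -1/120011 ≈ -8.3326e-6)
(448863 + (c + 233450)*(234518 - 65416))/((-140701 - 199619)/(7991 - 93630) + 370720) = (448863 + (-1/120011 + 233450)*(234518 - 65416))/((-140701 - 199619)/(7991 - 93630) + 370720) = (448863 + (28016567949/120011)*169102)/(-340320/(-85639) + 370720) = (448863 + 4737657673311798/120011)/(-340320*(-1/85639) + 370720) = 4737711541809291/(120011*(340320/85639 + 370720)) = 4737711541809291/(120011*(31748430400/85639)) = (4737711541809291/120011)*(85639/31748430400) = 405732878729005871949/3810160880734400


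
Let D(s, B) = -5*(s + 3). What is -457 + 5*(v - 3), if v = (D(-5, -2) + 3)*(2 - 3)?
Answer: -537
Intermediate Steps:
D(s, B) = -15 - 5*s (D(s, B) = -5*(3 + s) = -15 - 5*s)
v = -13 (v = ((-15 - 5*(-5)) + 3)*(2 - 3) = ((-15 + 25) + 3)*(-1) = (10 + 3)*(-1) = 13*(-1) = -13)
-457 + 5*(v - 3) = -457 + 5*(-13 - 3) = -457 + 5*(-16) = -457 - 80 = -537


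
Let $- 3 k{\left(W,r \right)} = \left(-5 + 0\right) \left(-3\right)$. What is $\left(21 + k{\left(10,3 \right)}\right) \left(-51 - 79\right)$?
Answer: $-2080$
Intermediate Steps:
$k{\left(W,r \right)} = -5$ ($k{\left(W,r \right)} = - \frac{\left(-5 + 0\right) \left(-3\right)}{3} = - \frac{\left(-5\right) \left(-3\right)}{3} = \left(- \frac{1}{3}\right) 15 = -5$)
$\left(21 + k{\left(10,3 \right)}\right) \left(-51 - 79\right) = \left(21 - 5\right) \left(-51 - 79\right) = 16 \left(-130\right) = -2080$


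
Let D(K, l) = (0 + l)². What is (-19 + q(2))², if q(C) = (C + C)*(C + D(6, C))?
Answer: 25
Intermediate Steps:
D(K, l) = l²
q(C) = 2*C*(C + C²) (q(C) = (C + C)*(C + C²) = (2*C)*(C + C²) = 2*C*(C + C²))
(-19 + q(2))² = (-19 + 2*2²*(1 + 2))² = (-19 + 2*4*3)² = (-19 + 24)² = 5² = 25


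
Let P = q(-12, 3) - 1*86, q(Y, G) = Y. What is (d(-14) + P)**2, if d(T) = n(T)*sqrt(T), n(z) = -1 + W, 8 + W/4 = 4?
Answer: 5558 + 3332*I*sqrt(14) ≈ 5558.0 + 12467.0*I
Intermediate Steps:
W = -16 (W = -32 + 4*4 = -32 + 16 = -16)
n(z) = -17 (n(z) = -1 - 16 = -17)
P = -98 (P = -12 - 1*86 = -12 - 86 = -98)
d(T) = -17*sqrt(T)
(d(-14) + P)**2 = (-17*I*sqrt(14) - 98)**2 = (-98 - 17*I*sqrt(14))**2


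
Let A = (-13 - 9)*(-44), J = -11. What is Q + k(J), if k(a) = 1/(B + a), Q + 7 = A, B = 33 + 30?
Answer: 49973/52 ≈ 961.02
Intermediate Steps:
B = 63
A = 968 (A = -22*(-44) = 968)
Q = 961 (Q = -7 + 968 = 961)
k(a) = 1/(63 + a)
Q + k(J) = 961 + 1/(63 - 11) = 961 + 1/52 = 49973/52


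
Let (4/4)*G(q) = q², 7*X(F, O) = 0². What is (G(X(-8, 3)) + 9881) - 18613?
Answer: -8732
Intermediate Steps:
X(F, O) = 0 (X(F, O) = (⅐)*0² = (⅐)*0 = 0)
G(q) = q²
(G(X(-8, 3)) + 9881) - 18613 = (0² + 9881) - 18613 = (0 + 9881) - 18613 = 9881 - 18613 = -8732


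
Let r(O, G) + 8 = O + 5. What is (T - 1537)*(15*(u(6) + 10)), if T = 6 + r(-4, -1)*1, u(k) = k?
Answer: -369120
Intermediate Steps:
r(O, G) = -3 + O (r(O, G) = -8 + (O + 5) = -8 + (5 + O) = -3 + O)
T = -1 (T = 6 + (-3 - 4)*1 = 6 - 7*1 = 6 - 7 = -1)
(T - 1537)*(15*(u(6) + 10)) = (-1 - 1537)*(15*(6 + 10)) = -23070*16 = -1538*240 = -369120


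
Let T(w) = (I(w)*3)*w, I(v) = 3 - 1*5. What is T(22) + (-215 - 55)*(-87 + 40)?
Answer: 12558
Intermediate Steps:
I(v) = -2 (I(v) = 3 - 5 = -2)
T(w) = -6*w (T(w) = (-2*3)*w = -6*w)
T(22) + (-215 - 55)*(-87 + 40) = -6*22 + (-215 - 55)*(-87 + 40) = -132 - 270*(-47) = -132 + 12690 = 12558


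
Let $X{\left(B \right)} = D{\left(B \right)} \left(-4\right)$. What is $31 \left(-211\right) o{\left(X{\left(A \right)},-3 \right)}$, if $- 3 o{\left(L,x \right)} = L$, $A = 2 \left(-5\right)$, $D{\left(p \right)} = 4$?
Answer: $- \frac{104656}{3} \approx -34885.0$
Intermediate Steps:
$A = -10$
$X{\left(B \right)} = -16$ ($X{\left(B \right)} = 4 \left(-4\right) = -16$)
$o{\left(L,x \right)} = - \frac{L}{3}$
$31 \left(-211\right) o{\left(X{\left(A \right)},-3 \right)} = 31 \left(-211\right) \left(\left(- \frac{1}{3}\right) \left(-16\right)\right) = \left(-6541\right) \frac{16}{3} = - \frac{104656}{3}$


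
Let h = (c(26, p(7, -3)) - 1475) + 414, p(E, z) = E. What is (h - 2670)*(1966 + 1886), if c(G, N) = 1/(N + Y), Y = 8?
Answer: -71857776/5 ≈ -1.4372e+7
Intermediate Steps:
c(G, N) = 1/(8 + N) (c(G, N) = 1/(N + 8) = 1/(8 + N))
h = -15914/15 (h = (1/(8 + 7) - 1475) + 414 = (1/15 - 1475) + 414 = -22124/15 + 414 = -15914/15 ≈ -1060.9)
(h - 2670)*(1966 + 1886) = (-15914/15 - 2670)*(1966 + 1886) = -55964/15*3852 = -71857776/5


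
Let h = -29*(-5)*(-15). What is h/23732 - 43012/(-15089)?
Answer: 987942209/358092148 ≈ 2.7589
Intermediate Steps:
h = -2175 (h = 145*(-15) = -2175)
h/23732 - 43012/(-15089) = -2175/23732 - 43012/(-15089) = -2175*1/23732 - 43012*(-1/15089) = -2175/23732 + 43012/15089 = 987942209/358092148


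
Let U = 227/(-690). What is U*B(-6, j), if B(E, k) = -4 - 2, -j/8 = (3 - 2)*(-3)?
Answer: 227/115 ≈ 1.9739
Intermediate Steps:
j = 24 (j = -8*(3 - 2)*(-3) = -8*(-3) = 24)
B(E, k) = -6
U = -227/690 (U = 227*(-1/690) = -227/690 ≈ -0.32899)
U*B(-6, j) = -227/690*(-6) = 227/115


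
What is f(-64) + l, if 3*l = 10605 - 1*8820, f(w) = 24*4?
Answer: 691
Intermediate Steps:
f(w) = 96
l = 595 (l = (10605 - 1*8820)/3 = (10605 - 8820)/3 = (⅓)*1785 = 595)
f(-64) + l = 96 + 595 = 691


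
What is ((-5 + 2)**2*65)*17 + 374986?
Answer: 384931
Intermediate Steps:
((-5 + 2)**2*65)*17 + 374986 = ((-3)**2*65)*17 + 374986 = (9*65)*17 + 374986 = 585*17 + 374986 = 9945 + 374986 = 384931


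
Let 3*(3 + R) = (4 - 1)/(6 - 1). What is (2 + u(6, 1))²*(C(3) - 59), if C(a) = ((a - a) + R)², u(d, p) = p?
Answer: -11511/25 ≈ -460.44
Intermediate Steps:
R = -14/5 (R = -3 + ((4 - 1)/(6 - 1))/3 = -3 + (3/5)/3 = -3 + (3*(⅕))/3 = -3 + (⅓)*(⅗) = -3 + ⅕ = -14/5 ≈ -2.8000)
C(a) = 196/25 (C(a) = ((a - a) - 14/5)² = (0 - 14/5)² = (-14/5)² = 196/25)
(2 + u(6, 1))²*(C(3) - 59) = (2 + 1)²*(196/25 - 59) = 3²*(-1279/25) = 9*(-1279/25) = -11511/25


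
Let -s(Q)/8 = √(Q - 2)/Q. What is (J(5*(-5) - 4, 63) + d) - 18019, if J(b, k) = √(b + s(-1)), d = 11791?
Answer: -6228 + √(-29 + 8*I*√3) ≈ -6226.8 + 5.529*I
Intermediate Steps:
s(Q) = -8*√(-2 + Q)/Q (s(Q) = -8*√(Q - 2)/Q = -8*√(-2 + Q)/Q)
J(b, k) = √(b + 8*I*√3) (J(b, k) = √(b - 8*√(-2 - 1)/(-1)) = √(b - 8*(-1)*√(-3)) = √(b - 8*(-1)*I*√3) = √(b + 8*I*√3))
(J(5*(-5) - 4, 63) + d) - 18019 = (√((5*(-5) - 4) + 8*I*√3) + 11791) - 18019 = (√((-25 - 4) + 8*I*√3) + 11791) - 18019 = (√(-29 + 8*I*√3) + 11791) - 18019 = (11791 + √(-29 + 8*I*√3)) - 18019 = -6228 + √(-29 + 8*I*√3)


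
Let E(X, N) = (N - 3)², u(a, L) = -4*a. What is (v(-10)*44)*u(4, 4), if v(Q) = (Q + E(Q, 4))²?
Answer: -57024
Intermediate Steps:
E(X, N) = (-3 + N)²
v(Q) = (1 + Q)² (v(Q) = (Q + (-3 + 4)²)² = (Q + 1²)² = (Q + 1)² = (1 + Q)²)
(v(-10)*44)*u(4, 4) = ((1 - 10)²*44)*(-4*4) = ((-9)²*44)*(-16) = (81*44)*(-16) = 3564*(-16) = -57024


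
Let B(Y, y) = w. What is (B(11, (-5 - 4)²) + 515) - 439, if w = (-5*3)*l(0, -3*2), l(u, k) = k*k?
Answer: -464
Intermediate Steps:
l(u, k) = k²
w = -540 (w = (-5*3)*(-3*2)² = -15*(-6)² = -15*36 = -540)
B(Y, y) = -540
(B(11, (-5 - 4)²) + 515) - 439 = (-540 + 515) - 439 = -25 - 439 = -464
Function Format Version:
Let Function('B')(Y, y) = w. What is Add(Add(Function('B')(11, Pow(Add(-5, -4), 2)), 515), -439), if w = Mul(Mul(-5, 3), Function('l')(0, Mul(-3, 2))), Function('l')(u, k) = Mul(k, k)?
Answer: -464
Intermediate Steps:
Function('l')(u, k) = Pow(k, 2)
w = -540 (w = Mul(Mul(-5, 3), Pow(Mul(-3, 2), 2)) = Mul(-15, Pow(-6, 2)) = Mul(-15, 36) = -540)
Function('B')(Y, y) = -540
Add(Add(Function('B')(11, Pow(Add(-5, -4), 2)), 515), -439) = Add(Add(-540, 515), -439) = Add(-25, -439) = -464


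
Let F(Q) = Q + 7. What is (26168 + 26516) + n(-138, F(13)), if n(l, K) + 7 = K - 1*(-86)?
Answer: 52783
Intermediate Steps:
F(Q) = 7 + Q
n(l, K) = 79 + K (n(l, K) = -7 + (K - 1*(-86)) = -7 + (K + 86) = -7 + (86 + K) = 79 + K)
(26168 + 26516) + n(-138, F(13)) = (26168 + 26516) + (79 + (7 + 13)) = 52684 + (79 + 20) = 52684 + 99 = 52783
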